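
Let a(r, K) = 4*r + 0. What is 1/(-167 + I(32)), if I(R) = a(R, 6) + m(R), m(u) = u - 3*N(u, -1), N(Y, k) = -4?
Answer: ⅕ ≈ 0.20000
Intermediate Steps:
a(r, K) = 4*r
m(u) = 12 + u (m(u) = u - 3*(-4) = u + 12 = 12 + u)
I(R) = 12 + 5*R (I(R) = 4*R + (12 + R) = 12 + 5*R)
1/(-167 + I(32)) = 1/(-167 + (12 + 5*32)) = 1/(-167 + (12 + 160)) = 1/(-167 + 172) = 1/5 = ⅕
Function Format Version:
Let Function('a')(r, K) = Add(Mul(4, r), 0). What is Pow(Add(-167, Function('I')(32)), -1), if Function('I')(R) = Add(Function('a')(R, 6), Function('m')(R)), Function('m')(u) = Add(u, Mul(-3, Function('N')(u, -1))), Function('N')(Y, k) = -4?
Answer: Rational(1, 5) ≈ 0.20000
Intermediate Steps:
Function('a')(r, K) = Mul(4, r)
Function('m')(u) = Add(12, u) (Function('m')(u) = Add(u, Mul(-3, -4)) = Add(u, 12) = Add(12, u))
Function('I')(R) = Add(12, Mul(5, R)) (Function('I')(R) = Add(Mul(4, R), Add(12, R)) = Add(12, Mul(5, R)))
Pow(Add(-167, Function('I')(32)), -1) = Pow(Add(-167, Add(12, Mul(5, 32))), -1) = Pow(Add(-167, Add(12, 160)), -1) = Pow(Add(-167, 172), -1) = Pow(5, -1) = Rational(1, 5)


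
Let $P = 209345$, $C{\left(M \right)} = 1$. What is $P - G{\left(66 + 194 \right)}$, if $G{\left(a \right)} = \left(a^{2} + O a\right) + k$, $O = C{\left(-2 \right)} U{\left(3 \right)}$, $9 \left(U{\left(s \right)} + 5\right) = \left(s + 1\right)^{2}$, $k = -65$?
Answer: $\frac{1283830}{9} \approx 1.4265 \cdot 10^{5}$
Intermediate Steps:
$U{\left(s \right)} = -5 + \frac{\left(1 + s\right)^{2}}{9}$ ($U{\left(s \right)} = -5 + \frac{\left(s + 1\right)^{2}}{9} = -5 + \frac{\left(1 + s\right)^{2}}{9}$)
$O = - \frac{29}{9}$ ($O = 1 \left(-5 + \frac{\left(1 + 3\right)^{2}}{9}\right) = 1 \left(-5 + \frac{4^{2}}{9}\right) = 1 \left(-5 + \frac{1}{9} \cdot 16\right) = 1 \left(-5 + \frac{16}{9}\right) = 1 \left(- \frac{29}{9}\right) = - \frac{29}{9} \approx -3.2222$)
$G{\left(a \right)} = -65 + a^{2} - \frac{29 a}{9}$ ($G{\left(a \right)} = \left(a^{2} - \frac{29 a}{9}\right) - 65 = -65 + a^{2} - \frac{29 a}{9}$)
$P - G{\left(66 + 194 \right)} = 209345 - \left(-65 + \left(66 + 194\right)^{2} - \frac{29 \left(66 + 194\right)}{9}\right) = 209345 - \left(-65 + 260^{2} - \frac{7540}{9}\right) = 209345 - \left(-65 + 67600 - \frac{7540}{9}\right) = 209345 - \frac{600275}{9} = \frac{1283830}{9}$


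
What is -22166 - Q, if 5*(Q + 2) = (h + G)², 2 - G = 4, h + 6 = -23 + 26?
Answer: -22169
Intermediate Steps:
h = -3 (h = -6 + (-23 + 26) = -6 + 3 = -3)
G = -2 (G = 2 - 1*4 = 2 - 4 = -2)
Q = 3 (Q = -2 + (-3 - 2)²/5 = -2 + (⅕)*(-5)² = -2 + (⅕)*25 = -2 + 5 = 3)
-22166 - Q = -22166 - 1*3 = -22166 - 3 = -22169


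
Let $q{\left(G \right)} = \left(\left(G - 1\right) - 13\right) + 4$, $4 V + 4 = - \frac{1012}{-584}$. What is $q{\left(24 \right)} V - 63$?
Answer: $- \frac{20713}{292} \approx -70.935$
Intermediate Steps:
$V = - \frac{331}{584}$ ($V = -1 + \frac{\left(-1012\right) \frac{1}{-584}}{4} = -1 + \frac{\left(-1012\right) \left(- \frac{1}{584}\right)}{4} = -1 + \frac{1}{4} \cdot \frac{253}{146} = -1 + \frac{253}{584} = - \frac{331}{584} \approx -0.56678$)
$q{\left(G \right)} = -10 + G$ ($q{\left(G \right)} = \left(\left(G - 1\right) - 13\right) + 4 = \left(\left(-1 + G\right) - 13\right) + 4 = \left(-14 + G\right) + 4 = -10 + G$)
$q{\left(24 \right)} V - 63 = \left(-10 + 24\right) \left(- \frac{331}{584}\right) - 63 = 14 \left(- \frac{331}{584}\right) - 63 = - \frac{2317}{292} - 63 = - \frac{20713}{292}$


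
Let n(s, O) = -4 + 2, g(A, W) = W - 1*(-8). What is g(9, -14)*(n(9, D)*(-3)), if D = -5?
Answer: -36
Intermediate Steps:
g(A, W) = 8 + W (g(A, W) = W + 8 = 8 + W)
n(s, O) = -2
g(9, -14)*(n(9, D)*(-3)) = (8 - 14)*(-2*(-3)) = -6*6 = -36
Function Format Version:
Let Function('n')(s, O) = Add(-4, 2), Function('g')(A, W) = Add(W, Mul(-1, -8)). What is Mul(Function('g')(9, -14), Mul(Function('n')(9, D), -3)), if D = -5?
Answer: -36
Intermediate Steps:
Function('g')(A, W) = Add(8, W) (Function('g')(A, W) = Add(W, 8) = Add(8, W))
Function('n')(s, O) = -2
Mul(Function('g')(9, -14), Mul(Function('n')(9, D), -3)) = Mul(Add(8, -14), Mul(-2, -3)) = Mul(-6, 6) = -36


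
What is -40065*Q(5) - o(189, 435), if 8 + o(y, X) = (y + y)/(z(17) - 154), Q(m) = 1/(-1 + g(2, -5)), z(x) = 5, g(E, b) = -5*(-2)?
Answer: -1985185/447 ≈ -4441.1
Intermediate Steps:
g(E, b) = 10
Q(m) = ⅑ (Q(m) = 1/(-1 + 10) = 1/9 = ⅑)
o(y, X) = -8 - 2*y/149 (o(y, X) = -8 + (y + y)/(5 - 154) = -8 + (2*y)/(-149) = -8 + (2*y)*(-1/149) = -8 - 2*y/149)
-40065*Q(5) - o(189, 435) = -40065*⅑ - (-8 - 2/149*189) = -13355/3 - (-8 - 378/149) = -13355/3 - 1*(-1570/149) = -13355/3 + 1570/149 = -1985185/447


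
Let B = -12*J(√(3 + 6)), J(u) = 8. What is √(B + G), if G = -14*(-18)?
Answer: 2*√39 ≈ 12.490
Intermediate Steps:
B = -96 (B = -12*8 = -96)
G = 252
√(B + G) = √(-96 + 252) = √156 = 2*√39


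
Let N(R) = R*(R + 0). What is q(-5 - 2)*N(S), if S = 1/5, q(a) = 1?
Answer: 1/25 ≈ 0.040000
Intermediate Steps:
S = ⅕ ≈ 0.20000
N(R) = R² (N(R) = R*R = R²)
q(-5 - 2)*N(S) = 1*(⅕)² = 1*(1/25) = 1/25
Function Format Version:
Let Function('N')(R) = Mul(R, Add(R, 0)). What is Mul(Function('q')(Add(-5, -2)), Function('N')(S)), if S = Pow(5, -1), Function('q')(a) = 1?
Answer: Rational(1, 25) ≈ 0.040000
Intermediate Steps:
S = Rational(1, 5) ≈ 0.20000
Function('N')(R) = Pow(R, 2) (Function('N')(R) = Mul(R, R) = Pow(R, 2))
Mul(Function('q')(Add(-5, -2)), Function('N')(S)) = Mul(1, Pow(Rational(1, 5), 2)) = Mul(1, Rational(1, 25)) = Rational(1, 25)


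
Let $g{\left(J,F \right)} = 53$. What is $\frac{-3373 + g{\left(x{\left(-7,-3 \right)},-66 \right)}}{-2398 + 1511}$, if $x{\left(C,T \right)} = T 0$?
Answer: $\frac{3320}{887} \approx 3.743$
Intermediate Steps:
$x{\left(C,T \right)} = 0$
$\frac{-3373 + g{\left(x{\left(-7,-3 \right)},-66 \right)}}{-2398 + 1511} = \frac{-3373 + 53}{-2398 + 1511} = - \frac{3320}{-887} = \left(-3320\right) \left(- \frac{1}{887}\right) = \frac{3320}{887}$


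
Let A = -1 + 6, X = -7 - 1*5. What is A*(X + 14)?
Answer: 10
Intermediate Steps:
X = -12 (X = -7 - 5 = -12)
A = 5
A*(X + 14) = 5*(-12 + 14) = 5*2 = 10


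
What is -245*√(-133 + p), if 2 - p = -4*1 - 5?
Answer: -245*I*√122 ≈ -2706.1*I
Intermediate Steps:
p = 11 (p = 2 - (-4*1 - 5) = 2 - (-4 - 5) = 2 - 1*(-9) = 2 + 9 = 11)
-245*√(-133 + p) = -245*√(-133 + 11) = -245*I*√122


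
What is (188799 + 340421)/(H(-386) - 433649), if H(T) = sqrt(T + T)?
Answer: -229495723780/188051455973 - 1058440*I*sqrt(193)/188051455973 ≈ -1.2204 - 7.8193e-5*I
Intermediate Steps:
H(T) = sqrt(2)*sqrt(T) (H(T) = sqrt(2*T) = sqrt(2)*sqrt(T))
(188799 + 340421)/(H(-386) - 433649) = (188799 + 340421)/(sqrt(2)*sqrt(-386) - 433649) = 529220/(sqrt(2)*(I*sqrt(386)) - 433649) = 529220/(2*I*sqrt(193) - 433649) = 529220/(-433649 + 2*I*sqrt(193))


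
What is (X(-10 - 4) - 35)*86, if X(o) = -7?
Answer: -3612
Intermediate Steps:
(X(-10 - 4) - 35)*86 = (-7 - 35)*86 = -42*86 = -3612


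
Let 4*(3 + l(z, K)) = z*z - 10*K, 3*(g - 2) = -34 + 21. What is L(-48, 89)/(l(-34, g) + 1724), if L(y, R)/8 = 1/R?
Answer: 48/1076455 ≈ 4.4591e-5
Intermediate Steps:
L(y, R) = 8/R
g = -7/3 (g = 2 + (-34 + 21)/3 = 2 + (1/3)*(-13) = 2 - 13/3 = -7/3 ≈ -2.3333)
l(z, K) = -3 - 5*K/2 + z**2/4 (l(z, K) = -3 + (z*z - 10*K)/4 = -3 + (z**2 - 10*K)/4 = -3 + (-5*K/2 + z**2/4) = -3 - 5*K/2 + z**2/4)
L(-48, 89)/(l(-34, g) + 1724) = (8/89)/((-3 - 5/2*(-7/3) + (1/4)*(-34)**2) + 1724) = (8*(1/89))/((-3 + 35/6 + (1/4)*1156) + 1724) = 8/(89*((-3 + 35/6 + 289) + 1724)) = 8/(89*(1751/6 + 1724)) = 8/(89*(12095/6)) = (8/89)*(6/12095) = 48/1076455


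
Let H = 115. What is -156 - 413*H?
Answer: -47651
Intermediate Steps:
-156 - 413*H = -156 - 413*115 = -156 - 47495 = -47651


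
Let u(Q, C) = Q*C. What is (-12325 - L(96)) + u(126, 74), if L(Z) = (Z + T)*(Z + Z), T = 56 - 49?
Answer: -22777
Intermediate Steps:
T = 7
L(Z) = 2*Z*(7 + Z) (L(Z) = (Z + 7)*(Z + Z) = (7 + Z)*(2*Z) = 2*Z*(7 + Z))
u(Q, C) = C*Q
(-12325 - L(96)) + u(126, 74) = (-12325 - 2*96*(7 + 96)) + 74*126 = (-12325 - 2*96*103) + 9324 = (-12325 - 1*19776) + 9324 = (-12325 - 19776) + 9324 = -32101 + 9324 = -22777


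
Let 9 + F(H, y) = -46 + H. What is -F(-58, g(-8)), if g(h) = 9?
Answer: 113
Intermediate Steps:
F(H, y) = -55 + H (F(H, y) = -9 + (-46 + H) = -55 + H)
-F(-58, g(-8)) = -(-55 - 58) = -1*(-113) = 113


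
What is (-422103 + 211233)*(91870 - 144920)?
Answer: 11186653500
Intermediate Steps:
(-422103 + 211233)*(91870 - 144920) = -210870*(-53050) = 11186653500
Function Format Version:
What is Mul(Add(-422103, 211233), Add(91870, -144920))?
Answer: 11186653500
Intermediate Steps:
Mul(Add(-422103, 211233), Add(91870, -144920)) = Mul(-210870, -53050) = 11186653500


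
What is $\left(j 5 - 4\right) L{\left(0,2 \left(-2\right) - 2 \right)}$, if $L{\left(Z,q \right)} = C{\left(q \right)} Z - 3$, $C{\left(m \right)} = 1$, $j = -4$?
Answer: $72$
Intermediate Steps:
$L{\left(Z,q \right)} = -3 + Z$ ($L{\left(Z,q \right)} = 1 Z - 3 = Z - 3 = -3 + Z$)
$\left(j 5 - 4\right) L{\left(0,2 \left(-2\right) - 2 \right)} = \left(\left(-4\right) 5 - 4\right) \left(-3 + 0\right) = \left(-20 - 4\right) \left(-3\right) = \left(-24\right) \left(-3\right) = 72$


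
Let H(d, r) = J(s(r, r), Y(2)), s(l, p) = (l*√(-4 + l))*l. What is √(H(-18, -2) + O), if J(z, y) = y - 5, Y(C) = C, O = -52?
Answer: I*√55 ≈ 7.4162*I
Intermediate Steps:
s(l, p) = l²*√(-4 + l)
J(z, y) = -5 + y
H(d, r) = -3 (H(d, r) = -5 + 2 = -3)
√(H(-18, -2) + O) = √(-3 - 52) = √(-55) = I*√55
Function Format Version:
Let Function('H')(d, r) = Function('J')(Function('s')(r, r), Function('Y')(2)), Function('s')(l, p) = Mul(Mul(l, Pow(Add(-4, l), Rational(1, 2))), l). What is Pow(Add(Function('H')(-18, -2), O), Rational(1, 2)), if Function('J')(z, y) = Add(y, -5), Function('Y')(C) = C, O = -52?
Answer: Mul(I, Pow(55, Rational(1, 2))) ≈ Mul(7.4162, I)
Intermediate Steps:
Function('s')(l, p) = Mul(Pow(l, 2), Pow(Add(-4, l), Rational(1, 2)))
Function('J')(z, y) = Add(-5, y)
Function('H')(d, r) = -3 (Function('H')(d, r) = Add(-5, 2) = -3)
Pow(Add(Function('H')(-18, -2), O), Rational(1, 2)) = Pow(Add(-3, -52), Rational(1, 2)) = Pow(-55, Rational(1, 2)) = Mul(I, Pow(55, Rational(1, 2)))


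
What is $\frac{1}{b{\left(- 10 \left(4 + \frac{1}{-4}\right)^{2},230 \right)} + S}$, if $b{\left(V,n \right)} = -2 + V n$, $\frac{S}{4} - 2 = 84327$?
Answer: $\frac{4}{1219881} \approx 3.279 \cdot 10^{-6}$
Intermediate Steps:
$S = 337316$ ($S = 8 + 4 \cdot 84327 = 8 + 337308 = 337316$)
$\frac{1}{b{\left(- 10 \left(4 + \frac{1}{-4}\right)^{2},230 \right)} + S} = \frac{1}{\left(-2 + - 10 \left(4 + \frac{1}{-4}\right)^{2} \cdot 230\right) + 337316} = \frac{1}{\left(-2 + - 10 \left(4 - \frac{1}{4}\right)^{2} \cdot 230\right) + 337316} = \frac{1}{\left(-2 + - 10 \left(\frac{15}{4}\right)^{2} \cdot 230\right) + 337316} = \frac{1}{\left(-2 + \left(-10\right) \frac{225}{16} \cdot 230\right) + 337316} = \frac{1}{\left(-2 - \frac{129375}{4}\right) + 337316} = \frac{1}{- \frac{129383}{4} + 337316} = \frac{1}{\frac{1219881}{4}} = \frac{4}{1219881}$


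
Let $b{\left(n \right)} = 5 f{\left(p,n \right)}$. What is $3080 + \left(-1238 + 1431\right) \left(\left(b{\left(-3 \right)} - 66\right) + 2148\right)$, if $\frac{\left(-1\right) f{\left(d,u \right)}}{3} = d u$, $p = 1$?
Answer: $413591$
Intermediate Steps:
$f{\left(d,u \right)} = - 3 d u$
$b{\left(n \right)} = - 15 n$ ($b{\left(n \right)} = 5 \left(\left(-3\right) 1 n\right) = 5 \left(- 3 n\right) = - 15 n$)
$3080 + \left(-1238 + 1431\right) \left(\left(b{\left(-3 \right)} - 66\right) + 2148\right) = 3080 + \left(-1238 + 1431\right) \left(\left(\left(-15\right) \left(-3\right) - 66\right) + 2148\right) = 3080 + 193 \left(\left(45 - 66\right) + 2148\right) = 3080 + 193 \left(-21 + 2148\right) = 3080 + 193 \cdot 2127 = 3080 + 410511 = 413591$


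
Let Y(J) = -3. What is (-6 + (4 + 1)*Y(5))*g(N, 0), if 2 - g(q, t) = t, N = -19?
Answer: -42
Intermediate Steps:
g(q, t) = 2 - t
(-6 + (4 + 1)*Y(5))*g(N, 0) = (-6 + (4 + 1)*(-3))*(2 - 1*0) = (-6 + 5*(-3))*(2 + 0) = (-6 - 15)*2 = -21*2 = -42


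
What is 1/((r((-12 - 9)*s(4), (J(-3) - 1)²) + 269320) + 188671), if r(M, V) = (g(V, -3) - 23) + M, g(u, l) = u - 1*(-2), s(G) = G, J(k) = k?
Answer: 1/457902 ≈ 2.1839e-6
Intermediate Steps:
g(u, l) = 2 + u (g(u, l) = u + 2 = 2 + u)
r(M, V) = -21 + M + V (r(M, V) = ((2 + V) - 23) + M = (-21 + V) + M = -21 + M + V)
1/((r((-12 - 9)*s(4), (J(-3) - 1)²) + 269320) + 188671) = 1/(((-21 + (-12 - 9)*4 + (-3 - 1)²) + 269320) + 188671) = 1/(((-21 - 21*4 + (-4)²) + 269320) + 188671) = 1/(((-21 - 84 + 16) + 269320) + 188671) = 1/((-89 + 269320) + 188671) = 1/(269231 + 188671) = 1/457902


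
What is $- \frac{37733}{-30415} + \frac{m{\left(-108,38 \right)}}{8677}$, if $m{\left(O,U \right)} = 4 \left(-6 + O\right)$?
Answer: $\frac{313540001}{263910955} \approx 1.1881$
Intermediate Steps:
$m{\left(O,U \right)} = -24 + 4 O$
$- \frac{37733}{-30415} + \frac{m{\left(-108,38 \right)}}{8677} = - \frac{37733}{-30415} + \frac{-24 + 4 \left(-108\right)}{8677} = \left(-37733\right) \left(- \frac{1}{30415}\right) + \left(-24 - 432\right) \frac{1}{8677} = \frac{37733}{30415} - \frac{456}{8677} = \frac{313540001}{263910955}$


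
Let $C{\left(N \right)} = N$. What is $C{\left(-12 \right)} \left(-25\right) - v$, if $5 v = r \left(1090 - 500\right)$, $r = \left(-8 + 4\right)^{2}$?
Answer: $-1588$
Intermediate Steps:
$r = 16$ ($r = \left(-4\right)^{2} = 16$)
$v = 1888$ ($v = \frac{16 \left(1090 - 500\right)}{5} = \frac{16 \cdot 590}{5} = \frac{1}{5} \cdot 9440 = 1888$)
$C{\left(-12 \right)} \left(-25\right) - v = \left(-12\right) \left(-25\right) - 1888 = 300 - 1888 = -1588$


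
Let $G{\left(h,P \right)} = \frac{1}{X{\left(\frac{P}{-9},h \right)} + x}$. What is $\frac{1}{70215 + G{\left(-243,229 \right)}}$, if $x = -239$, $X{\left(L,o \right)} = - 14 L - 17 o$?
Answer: $\frac{38234}{2684600319} \approx 1.4242 \cdot 10^{-5}$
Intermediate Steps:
$X{\left(L,o \right)} = - 17 o - 14 L$
$G{\left(h,P \right)} = \frac{1}{-239 - 17 h + \frac{14 P}{9}}$ ($G{\left(h,P \right)} = \frac{1}{\left(- 17 h - 14 \frac{P}{-9}\right) - 239} = \frac{1}{\left(- 17 h - 14 P \left(- \frac{1}{9}\right)\right) - 239} = \frac{1}{\left(- 17 h - 14 \left(- \frac{P}{9}\right)\right) - 239} = \frac{1}{\left(- 17 h + \frac{14 P}{9}\right) - 239} = \frac{1}{-239 - 17 h + \frac{14 P}{9}}$)
$\frac{1}{70215 + G{\left(-243,229 \right)}} = \frac{1}{70215 - \frac{9}{2151 - 3206 + 153 \left(-243\right)}} = \frac{1}{70215 - \frac{9}{2151 - 3206 - 37179}} = \frac{1}{70215 - \frac{9}{-38234}} = \frac{1}{70215 - - \frac{9}{38234}} = \frac{1}{70215 + \frac{9}{38234}} = \frac{1}{\frac{2684600319}{38234}} = \frac{38234}{2684600319}$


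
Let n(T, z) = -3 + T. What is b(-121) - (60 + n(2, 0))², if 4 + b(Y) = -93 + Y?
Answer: -3699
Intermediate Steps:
b(Y) = -97 + Y (b(Y) = -4 + (-93 + Y) = -97 + Y)
b(-121) - (60 + n(2, 0))² = (-97 - 121) - (60 + (-3 + 2))² = -218 - (60 - 1)² = -218 - 1*59² = -218 - 1*3481 = -218 - 3481 = -3699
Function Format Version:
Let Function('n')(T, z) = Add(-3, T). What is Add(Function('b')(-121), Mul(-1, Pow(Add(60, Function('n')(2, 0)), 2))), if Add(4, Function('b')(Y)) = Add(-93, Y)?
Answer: -3699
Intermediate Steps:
Function('b')(Y) = Add(-97, Y) (Function('b')(Y) = Add(-4, Add(-93, Y)) = Add(-97, Y))
Add(Function('b')(-121), Mul(-1, Pow(Add(60, Function('n')(2, 0)), 2))) = Add(Add(-97, -121), Mul(-1, Pow(Add(60, Add(-3, 2)), 2))) = Add(-218, Mul(-1, Pow(Add(60, -1), 2))) = Add(-218, Mul(-1, Pow(59, 2))) = Add(-218, Mul(-1, 3481)) = Add(-218, -3481) = -3699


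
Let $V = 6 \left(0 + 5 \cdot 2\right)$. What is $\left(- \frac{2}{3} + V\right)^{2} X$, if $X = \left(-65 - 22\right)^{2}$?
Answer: $26646244$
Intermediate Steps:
$X = 7569$ ($X = \left(-87\right)^{2} = 7569$)
$V = 60$ ($V = 6 \left(0 + 10\right) = 6 \cdot 10 = 60$)
$\left(- \frac{2}{3} + V\right)^{2} X = \left(- \frac{2}{3} + 60\right)^{2} \cdot 7569 = \left(\frac{178}{3}\right)^{2} \cdot 7569 = \frac{31684}{9} \cdot 7569 = 26646244$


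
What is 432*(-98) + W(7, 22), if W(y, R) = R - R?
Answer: -42336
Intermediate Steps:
W(y, R) = 0
432*(-98) + W(7, 22) = 432*(-98) + 0 = -42336 + 0 = -42336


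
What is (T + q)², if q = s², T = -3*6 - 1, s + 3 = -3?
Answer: 289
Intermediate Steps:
s = -6 (s = -3 - 3 = -6)
T = -19 (T = -18 - 1 = -19)
q = 36 (q = (-6)² = 36)
(T + q)² = (-19 + 36)² = 17² = 289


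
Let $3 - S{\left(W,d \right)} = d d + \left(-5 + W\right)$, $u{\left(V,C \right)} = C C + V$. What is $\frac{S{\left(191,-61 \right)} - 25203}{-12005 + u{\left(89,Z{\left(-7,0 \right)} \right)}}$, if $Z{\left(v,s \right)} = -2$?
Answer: $\frac{29107}{11912} \approx 2.4435$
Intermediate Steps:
$u{\left(V,C \right)} = V + C^{2}$ ($u{\left(V,C \right)} = C^{2} + V = V + C^{2}$)
$S{\left(W,d \right)} = 8 - W - d^{2}$ ($S{\left(W,d \right)} = 3 - \left(d d + \left(-5 + W\right)\right) = 3 - \left(d^{2} + \left(-5 + W\right)\right) = 3 - \left(-5 + W + d^{2}\right) = 8 - W - d^{2}$)
$\frac{S{\left(191,-61 \right)} - 25203}{-12005 + u{\left(89,Z{\left(-7,0 \right)} \right)}} = \frac{\left(8 - 191 - \left(-61\right)^{2}\right) - 25203}{-12005 + \left(89 + \left(-2\right)^{2}\right)} = \frac{\left(8 - 191 - 3721\right) - 25203}{-12005 + \left(89 + 4\right)} = \frac{\left(8 - 191 - 3721\right) - 25203}{-12005 + 93} = \frac{-3904 - 25203}{-11912} = \left(-29107\right) \left(- \frac{1}{11912}\right) = \frac{29107}{11912}$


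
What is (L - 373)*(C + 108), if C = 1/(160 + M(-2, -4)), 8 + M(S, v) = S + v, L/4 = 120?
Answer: 1687283/146 ≈ 11557.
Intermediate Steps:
L = 480 (L = 4*120 = 480)
M(S, v) = -8 + S + v (M(S, v) = -8 + (S + v) = -8 + S + v)
C = 1/146 (C = 1/(160 + (-8 - 2 - 4)) = 1/(160 - 14) = 1/146 ≈ 0.0068493)
(L - 373)*(C + 108) = (480 - 373)*(1/146 + 108) = 107*(15769/146) = 1687283/146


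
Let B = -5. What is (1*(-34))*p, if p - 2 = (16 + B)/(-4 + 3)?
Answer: 306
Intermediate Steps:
p = -9 (p = 2 + (16 - 5)/(-4 + 3) = 2 + 11/(-1) = 2 + 11*(-1) = 2 - 11 = -9)
(1*(-34))*p = (1*(-34))*(-9) = -34*(-9) = 306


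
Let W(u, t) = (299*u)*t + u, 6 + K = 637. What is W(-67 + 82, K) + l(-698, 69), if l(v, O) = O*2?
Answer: 2830188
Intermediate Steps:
K = 631 (K = -6 + 637 = 631)
l(v, O) = 2*O
W(u, t) = u + 299*t*u (W(u, t) = 299*t*u + u = u + 299*t*u)
W(-67 + 82, K) + l(-698, 69) = (-67 + 82)*(1 + 299*631) + 2*69 = 15*(1 + 188669) + 138 = 15*188670 + 138 = 2830050 + 138 = 2830188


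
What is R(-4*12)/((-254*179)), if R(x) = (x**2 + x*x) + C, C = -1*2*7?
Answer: -2297/22733 ≈ -0.10104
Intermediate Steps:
C = -14 (C = -2*7 = -14)
R(x) = -14 + 2*x**2 (R(x) = (x**2 + x*x) - 14 = (x**2 + x**2) - 14 = 2*x**2 - 14 = -14 + 2*x**2)
R(-4*12)/((-254*179)) = (-14 + 2*(-4*12)**2)/((-254*179)) = (-14 + 2*(-48)**2)/(-45466) = (-14 + 2*2304)*(-1/45466) = (-14 + 4608)*(-1/45466) = 4594*(-1/45466) = -2297/22733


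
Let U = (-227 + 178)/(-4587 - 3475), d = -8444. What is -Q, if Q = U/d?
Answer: 49/68075528 ≈ 7.1979e-7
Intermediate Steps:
U = 49/8062 (U = -49/(-8062) = -49*(-1/8062) = 49/8062 ≈ 0.0060779)
Q = -49/68075528 (Q = (49/8062)/(-8444) = (49/8062)*(-1/8444) = -49/68075528 ≈ -7.1979e-7)
-Q = -1*(-49/68075528) = 49/68075528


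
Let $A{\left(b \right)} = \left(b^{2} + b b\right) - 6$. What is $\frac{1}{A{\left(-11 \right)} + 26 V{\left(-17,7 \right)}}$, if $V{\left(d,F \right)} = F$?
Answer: $\frac{1}{418} \approx 0.0023923$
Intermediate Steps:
$A{\left(b \right)} = -6 + 2 b^{2}$ ($A{\left(b \right)} = \left(b^{2} + b^{2}\right) - 6 = 2 b^{2} - 6 = -6 + 2 b^{2}$)
$\frac{1}{A{\left(-11 \right)} + 26 V{\left(-17,7 \right)}} = \frac{1}{\left(-6 + 2 \left(-11\right)^{2}\right) + 26 \cdot 7} = \frac{1}{\left(-6 + 2 \cdot 121\right) + 182} = \frac{1}{\left(-6 + 242\right) + 182} = \frac{1}{236 + 182} = \frac{1}{418}$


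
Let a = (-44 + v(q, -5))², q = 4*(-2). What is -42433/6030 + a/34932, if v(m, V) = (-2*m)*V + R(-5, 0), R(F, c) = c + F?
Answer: -230320721/35106660 ≈ -6.5606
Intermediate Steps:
R(F, c) = F + c
q = -8
v(m, V) = -5 - 2*V*m (v(m, V) = (-2*m)*V + (-5 + 0) = -2*V*m - 5 = -5 - 2*V*m)
a = 16641 (a = (-44 + (-5 - 2*(-5)*(-8)))² = (-44 + (-5 - 80))² = (-44 - 85)² = (-129)² = 16641)
-42433/6030 + a/34932 = -42433/6030 + 16641/34932 = -42433*1/6030 + 16641*(1/34932) = -42433/6030 + 5547/11644 = -230320721/35106660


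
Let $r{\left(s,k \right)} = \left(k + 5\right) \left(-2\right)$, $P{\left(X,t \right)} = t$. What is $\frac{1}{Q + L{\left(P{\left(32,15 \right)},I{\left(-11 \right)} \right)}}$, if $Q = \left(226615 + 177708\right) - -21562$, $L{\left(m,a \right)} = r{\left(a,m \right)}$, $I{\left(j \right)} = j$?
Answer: $\frac{1}{425845} \approx 2.3483 \cdot 10^{-6}$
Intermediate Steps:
$r{\left(s,k \right)} = -10 - 2 k$ ($r{\left(s,k \right)} = \left(5 + k\right) \left(-2\right) = -10 - 2 k$)
$L{\left(m,a \right)} = -10 - 2 m$
$Q = 425885$ ($Q = 404323 + 21562 = 425885$)
$\frac{1}{Q + L{\left(P{\left(32,15 \right)},I{\left(-11 \right)} \right)}} = \frac{1}{425885 - 40} = \frac{1}{425845}$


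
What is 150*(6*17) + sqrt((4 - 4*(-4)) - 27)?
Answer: 15300 + I*sqrt(7) ≈ 15300.0 + 2.6458*I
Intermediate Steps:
150*(6*17) + sqrt((4 - 4*(-4)) - 27) = 150*102 + sqrt((4 + 16) - 27) = 15300 + sqrt(20 - 27) = 15300 + sqrt(-7) = 15300 + I*sqrt(7)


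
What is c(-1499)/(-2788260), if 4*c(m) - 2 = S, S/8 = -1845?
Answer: 7379/5576520 ≈ 0.0013232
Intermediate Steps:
S = -14760 (S = 8*(-1845) = -14760)
c(m) = -7379/2 (c(m) = ½ + (¼)*(-14760) = ½ - 3690 = -7379/2)
c(-1499)/(-2788260) = -7379/2/(-2788260) = -7379/2*(-1/2788260) = 7379/5576520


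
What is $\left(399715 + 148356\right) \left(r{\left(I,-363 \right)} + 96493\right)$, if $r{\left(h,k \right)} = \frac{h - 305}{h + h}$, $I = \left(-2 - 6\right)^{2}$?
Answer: $\frac{6769149835273}{128} \approx 5.2884 \cdot 10^{10}$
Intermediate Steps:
$I = 64$ ($I = \left(-8\right)^{2} = 64$)
$r{\left(h,k \right)} = \frac{-305 + h}{2 h}$
$\left(399715 + 148356\right) \left(r{\left(I,-363 \right)} + 96493\right) = \left(399715 + 148356\right) \left(\frac{-305 + 64}{2 \cdot 64} + 96493\right) = 548071 \left(\frac{1}{2} \cdot \frac{1}{64} \left(-241\right) + 96493\right) = 548071 \left(- \frac{241}{128} + 96493\right) = 548071 \cdot \frac{12350863}{128} = \frac{6769149835273}{128}$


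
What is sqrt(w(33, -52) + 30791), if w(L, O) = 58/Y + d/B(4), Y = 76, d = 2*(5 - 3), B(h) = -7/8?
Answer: 17*sqrt(7537642)/266 ≈ 175.46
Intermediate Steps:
B(h) = -7/8 (B(h) = -7*1/8 = -7/8)
d = 4 (d = 2*2 = 4)
w(L, O) = -1013/266 (w(L, O) = 58/76 + 4/(-7/8) = 58*(1/76) + 4*(-8/7) = 29/38 - 32/7 = -1013/266)
sqrt(w(33, -52) + 30791) = sqrt(-1013/266 + 30791) = sqrt(8189393/266) = 17*sqrt(7537642)/266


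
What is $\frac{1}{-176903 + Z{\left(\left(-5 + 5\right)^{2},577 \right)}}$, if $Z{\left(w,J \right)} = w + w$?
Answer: $- \frac{1}{176903} \approx -5.6528 \cdot 10^{-6}$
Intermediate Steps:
$Z{\left(w,J \right)} = 2 w$
$\frac{1}{-176903 + Z{\left(\left(-5 + 5\right)^{2},577 \right)}} = \frac{1}{-176903 + 2 \left(-5 + 5\right)^{2}} = \frac{1}{-176903 + 2 \cdot 0^{2}} = \frac{1}{-176903 + 2 \cdot 0} = \frac{1}{-176903 + 0} = \frac{1}{-176903} = - \frac{1}{176903}$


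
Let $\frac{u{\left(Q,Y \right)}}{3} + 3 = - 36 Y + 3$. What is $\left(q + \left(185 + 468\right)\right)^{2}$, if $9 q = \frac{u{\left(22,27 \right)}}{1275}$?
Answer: $\frac{76960191889}{180625} \approx 4.2608 \cdot 10^{5}$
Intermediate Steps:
$u{\left(Q,Y \right)} = - 108 Y$ ($u{\left(Q,Y \right)} = -9 + 3 \left(- 36 Y + 3\right) = -9 + 3 \left(3 - 36 Y\right) = -9 - \left(-9 + 108 Y\right) = - 108 Y$)
$q = - \frac{108}{425}$ ($q = \frac{\left(-108\right) 27 \cdot \frac{1}{1275}}{9} = \frac{\left(-2916\right) \frac{1}{1275}}{9} = \frac{1}{9} \left(- \frac{972}{425}\right) = - \frac{108}{425} \approx -0.25412$)
$\left(q + \left(185 + 468\right)\right)^{2} = \left(- \frac{108}{425} + \left(185 + 468\right)\right)^{2} = \left(- \frac{108}{425} + 653\right)^{2} = \left(\frac{277417}{425}\right)^{2} = \frac{76960191889}{180625}$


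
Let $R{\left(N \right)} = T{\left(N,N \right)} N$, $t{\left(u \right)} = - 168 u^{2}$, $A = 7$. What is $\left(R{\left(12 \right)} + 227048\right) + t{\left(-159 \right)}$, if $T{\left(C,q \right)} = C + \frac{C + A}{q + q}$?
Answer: $- \frac{8040013}{2} \approx -4.02 \cdot 10^{6}$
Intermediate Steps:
$T{\left(C,q \right)} = C + \frac{7 + C}{2 q}$ ($T{\left(C,q \right)} = C + \frac{C + 7}{q + q} = C + \frac{7 + C}{2 q}$)
$R{\left(N \right)} = \frac{7}{2} + N^{2} + \frac{N}{2}$ ($R{\left(N \right)} = \frac{7 + N + 2 N N}{2 N} N = \frac{7 + N + 2 N^{2}}{2 N} N = \frac{7}{2} + N^{2} + \frac{N}{2}$)
$\left(R{\left(12 \right)} + 227048\right) + t{\left(-159 \right)} = \left(\left(\frac{7}{2} + 12^{2} + \frac{1}{2} \cdot 12\right) + 227048\right) - 168 \left(-159\right)^{2} = \left(\left(\frac{7}{2} + 144 + 6\right) + 227048\right) - 4247208 = \left(\frac{307}{2} + 227048\right) - 4247208 = \frac{454403}{2} - 4247208 = - \frac{8040013}{2}$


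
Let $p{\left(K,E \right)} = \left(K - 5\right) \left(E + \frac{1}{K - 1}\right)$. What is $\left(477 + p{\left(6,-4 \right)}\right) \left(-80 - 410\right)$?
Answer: $-231868$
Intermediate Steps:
$p{\left(K,E \right)} = \left(-5 + K\right) \left(E + \frac{1}{-1 + K}\right)$
$\left(477 + p{\left(6,-4 \right)}\right) \left(-80 - 410\right) = \left(477 + \frac{-5 + 6 + 5 \left(-4\right) - 4 \cdot 6^{2} - \left(-24\right) 6}{-1 + 6}\right) \left(-80 - 410\right) = \left(477 + \frac{-5 + 6 - 20 - 144 + 144}{5}\right) \left(-490\right) = \left(477 + \frac{1}{5} \left(-19\right)\right) \left(-490\right) = \left(477 - \frac{19}{5}\right) \left(-490\right) = \frac{2366}{5} \left(-490\right) = -231868$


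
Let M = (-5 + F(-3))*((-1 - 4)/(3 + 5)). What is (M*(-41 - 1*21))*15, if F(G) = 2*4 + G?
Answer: 0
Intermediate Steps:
F(G) = 8 + G
M = 0 (M = (-5 + (8 - 3))*((-1 - 4)/(3 + 5)) = (-5 + 5)*(-5/8) = 0*(-5*1/8) = 0*(-5/8) = 0)
(M*(-41 - 1*21))*15 = (0*(-41 - 1*21))*15 = (0*(-41 - 21))*15 = (0*(-62))*15 = 0*15 = 0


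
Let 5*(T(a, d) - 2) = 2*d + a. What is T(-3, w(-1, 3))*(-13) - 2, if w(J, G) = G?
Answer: -179/5 ≈ -35.800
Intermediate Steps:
T(a, d) = 2 + a/5 + 2*d/5 (T(a, d) = 2 + (2*d + a)/5 = 2 + (a + 2*d)/5 = 2 + (a/5 + 2*d/5) = 2 + a/5 + 2*d/5)
T(-3, w(-1, 3))*(-13) - 2 = (2 + (1/5)*(-3) + (2/5)*3)*(-13) - 2 = (2 - 3/5 + 6/5)*(-13) - 2 = (13/5)*(-13) - 2 = -169/5 - 2 = -179/5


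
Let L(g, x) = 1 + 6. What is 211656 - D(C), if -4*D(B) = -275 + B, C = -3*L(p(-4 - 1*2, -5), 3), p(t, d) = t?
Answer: 211582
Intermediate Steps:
L(g, x) = 7
C = -21 (C = -3*7 = -21)
D(B) = 275/4 - B/4 (D(B) = -(-275 + B)/4 = 275/4 - B/4)
211656 - D(C) = 211656 - (275/4 - ¼*(-21)) = 211656 - (275/4 + 21/4) = 211656 - 1*74 = 211656 - 74 = 211582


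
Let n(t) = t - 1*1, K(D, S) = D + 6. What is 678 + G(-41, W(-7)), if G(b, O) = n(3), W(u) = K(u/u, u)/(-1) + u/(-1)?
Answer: 680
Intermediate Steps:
K(D, S) = 6 + D
W(u) = -7 - u (W(u) = (6 + u/u)/(-1) + u/(-1) = (6 + 1)*(-1) + u*(-1) = 7*(-1) - u = -7 - u)
n(t) = -1 + t (n(t) = t - 1 = -1 + t)
G(b, O) = 2 (G(b, O) = -1 + 3 = 2)
678 + G(-41, W(-7)) = 678 + 2 = 680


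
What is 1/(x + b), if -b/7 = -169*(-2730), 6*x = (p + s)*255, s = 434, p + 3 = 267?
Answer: -1/3199925 ≈ -3.1251e-7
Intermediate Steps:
p = 264 (p = -3 + 267 = 264)
x = 29665 (x = ((264 + 434)*255)/6 = (698*255)/6 = (⅙)*177990 = 29665)
b = -3229590 (b = -(-1183)*(-2730) = -7*461370 = -3229590)
1/(x + b) = 1/(29665 - 3229590) = 1/(-3199925) = -1/3199925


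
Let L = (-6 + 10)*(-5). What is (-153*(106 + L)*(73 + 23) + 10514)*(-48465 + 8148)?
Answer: 50503251318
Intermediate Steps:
L = -20 (L = 4*(-5) = -20)
(-153*(106 + L)*(73 + 23) + 10514)*(-48465 + 8148) = (-153*(106 - 20)*(73 + 23) + 10514)*(-48465 + 8148) = (-13158*96 + 10514)*(-40317) = (-153*8256 + 10514)*(-40317) = (-1263168 + 10514)*(-40317) = -1252654*(-40317) = 50503251318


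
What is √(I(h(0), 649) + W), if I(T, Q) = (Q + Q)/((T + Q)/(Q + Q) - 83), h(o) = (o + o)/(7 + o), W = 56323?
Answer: √12669135/15 ≈ 237.29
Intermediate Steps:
h(o) = 2*o/(7 + o) (h(o) = (2*o)/(7 + o) = 2*o/(7 + o))
I(T, Q) = 2*Q/(-83 + (Q + T)/(2*Q)) (I(T, Q) = (2*Q)/((Q + T)/((2*Q)) - 83) = (2*Q)/((Q + T)*(1/(2*Q)) - 83) = (2*Q)/((Q + T)/(2*Q) - 83) = (2*Q)/(-83 + (Q + T)/(2*Q)) = 2*Q/(-83 + (Q + T)/(2*Q)))
√(I(h(0), 649) + W) = √(-4*649²/(-2*0/(7 + 0) + 165*649) + 56323) = √(-4*421201/(-2*0/7 + 107085) + 56323) = √(-4*421201/(-1*0 + 107085) + 56323) = √(-4*421201/(0 + 107085) + 56323) = √(-4*421201/107085 + 56323) = √(-4*421201*1/107085 + 56323) = √(-236/15 + 56323) = √(844609/15) = √12669135/15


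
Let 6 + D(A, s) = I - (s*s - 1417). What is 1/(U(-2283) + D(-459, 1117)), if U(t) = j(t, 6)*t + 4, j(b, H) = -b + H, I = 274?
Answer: -1/6471787 ≈ -1.5452e-7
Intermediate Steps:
j(b, H) = H - b
D(A, s) = 1685 - s² (D(A, s) = -6 + (274 - (s*s - 1417)) = -6 + (274 - (s² - 1417)) = -6 + (274 - (-1417 + s²)) = -6 + (274 + (1417 - s²)) = -6 + (1691 - s²) = 1685 - s²)
U(t) = 4 + t*(6 - t) (U(t) = (6 - t)*t + 4 = t*(6 - t) + 4 = 4 + t*(6 - t))
1/(U(-2283) + D(-459, 1117)) = 1/((4 - 1*(-2283)*(-6 - 2283)) + (1685 - 1*1117²)) = 1/((4 - 1*(-2283)*(-2289)) + (1685 - 1*1247689)) = 1/((4 - 5225787) + (1685 - 1247689)) = 1/(-5225783 - 1246004) = 1/(-6471787) = -1/6471787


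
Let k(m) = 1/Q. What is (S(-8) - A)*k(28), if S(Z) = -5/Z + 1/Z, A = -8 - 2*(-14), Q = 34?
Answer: -39/68 ≈ -0.57353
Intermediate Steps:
A = 20 (A = -8 + 28 = 20)
S(Z) = -4/Z (S(Z) = -5/Z + 1/Z = -4/Z)
k(m) = 1/34
(S(-8) - A)*k(28) = (-4/(-8) - 1*20)*(1/34) = (-4*(-⅛) - 20)*(1/34) = (½ - 20)*(1/34) = -39/2*1/34 = -39/68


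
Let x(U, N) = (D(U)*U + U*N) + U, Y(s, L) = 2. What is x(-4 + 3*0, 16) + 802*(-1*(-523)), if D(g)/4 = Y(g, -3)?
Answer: 419346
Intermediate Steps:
D(g) = 8 (D(g) = 4*2 = 8)
x(U, N) = 9*U + N*U (x(U, N) = (8*U + U*N) + U = (8*U + N*U) + U = 9*U + N*U)
x(-4 + 3*0, 16) + 802*(-1*(-523)) = (-4 + 3*0)*(9 + 16) + 802*(-1*(-523)) = (-4 + 0)*25 + 802*523 = -4*25 + 419446 = -100 + 419446 = 419346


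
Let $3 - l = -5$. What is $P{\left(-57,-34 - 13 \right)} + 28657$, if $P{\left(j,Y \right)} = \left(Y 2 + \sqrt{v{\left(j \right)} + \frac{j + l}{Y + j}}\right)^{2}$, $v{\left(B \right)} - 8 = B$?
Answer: $\frac{3894225}{104} - \frac{329 i \sqrt{2678}}{13} \approx 37445.0 - 1309.7 i$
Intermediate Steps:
$l = 8$ ($l = 3 - -5 = 3 + 5 = 8$)
$v{\left(B \right)} = 8 + B$
$P{\left(j,Y \right)} = \left(\sqrt{8 + j + \frac{8 + j}{Y + j}} + 2 Y\right)^{2}$ ($P{\left(j,Y \right)} = \left(Y 2 + \sqrt{\left(8 + j\right) + \frac{j + 8}{Y + j}}\right)^{2} = \left(2 Y + \sqrt{\left(8 + j\right) + \frac{8 + j}{Y + j}}\right)^{2} = \left(2 Y + \sqrt{8 + j + \frac{8 + j}{Y + j}}\right)^{2} = \left(\sqrt{8 + j + \frac{8 + j}{Y + j}} + 2 Y\right)^{2}$)
$P{\left(-57,-34 - 13 \right)} + 28657 = \left(\sqrt{\frac{8 - 57 + \left(8 - 57\right) \left(\left(-34 - 13\right) - 57\right)}{\left(-34 - 13\right) - 57}} + 2 \left(-34 - 13\right)\right)^{2} + 28657 = \left(\sqrt{\frac{8 - 57 - 49 \left(-47 - 57\right)}{-47 - 57}} + 2 \left(-47\right)\right)^{2} + 28657 = \left(\sqrt{\frac{8 - 57 - -5096}{-104}} - 94\right)^{2} + 28657 = \left(\sqrt{- \frac{8 - 57 + 5096}{104}} - 94\right)^{2} + 28657 = \left(\sqrt{\left(- \frac{1}{104}\right) 5047} - 94\right)^{2} + 28657 = \left(\sqrt{- \frac{5047}{104}} - 94\right)^{2} + 28657 = \left(\frac{7 i \sqrt{2678}}{52} - 94\right)^{2} + 28657 = \left(-94 + \frac{7 i \sqrt{2678}}{52}\right)^{2} + 28657 = 28657 + \left(-94 + \frac{7 i \sqrt{2678}}{52}\right)^{2}$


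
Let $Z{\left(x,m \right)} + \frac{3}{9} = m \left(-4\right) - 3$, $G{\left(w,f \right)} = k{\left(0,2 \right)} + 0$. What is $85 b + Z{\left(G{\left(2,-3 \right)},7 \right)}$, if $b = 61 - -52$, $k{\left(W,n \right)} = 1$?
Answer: $\frac{28721}{3} \approx 9573.7$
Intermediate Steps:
$G{\left(w,f \right)} = 1$ ($G{\left(w,f \right)} = 1 + 0 = 1$)
$Z{\left(x,m \right)} = - \frac{10}{3} - 4 m$ ($Z{\left(x,m \right)} = - \frac{1}{3} + \left(m \left(-4\right) - 3\right) = - \frac{1}{3} - \left(3 + 4 m\right) = - \frac{10}{3} - 4 m$)
$b = 113$ ($b = 61 + 52 = 113$)
$85 b + Z{\left(G{\left(2,-3 \right)},7 \right)} = 85 \cdot 113 - \frac{94}{3} = 9605 - \frac{94}{3} = \frac{28721}{3}$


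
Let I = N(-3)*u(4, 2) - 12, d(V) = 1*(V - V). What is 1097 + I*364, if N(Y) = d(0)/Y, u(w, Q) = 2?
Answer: -3271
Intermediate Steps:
d(V) = 0 (d(V) = 1*0 = 0)
N(Y) = 0 (N(Y) = 0/Y = 0)
I = -12 (I = 0*2 - 12 = 0 - 12 = -12)
1097 + I*364 = 1097 - 12*364 = 1097 - 4368 = -3271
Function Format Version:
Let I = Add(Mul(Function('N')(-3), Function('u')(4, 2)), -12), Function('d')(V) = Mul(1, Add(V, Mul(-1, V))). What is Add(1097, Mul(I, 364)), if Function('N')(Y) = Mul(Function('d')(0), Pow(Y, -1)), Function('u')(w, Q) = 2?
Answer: -3271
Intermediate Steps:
Function('d')(V) = 0 (Function('d')(V) = Mul(1, 0) = 0)
Function('N')(Y) = 0 (Function('N')(Y) = Mul(0, Pow(Y, -1)) = 0)
I = -12 (I = Add(Mul(0, 2), -12) = Add(0, -12) = -12)
Add(1097, Mul(I, 364)) = Add(1097, Mul(-12, 364)) = Add(1097, -4368) = -3271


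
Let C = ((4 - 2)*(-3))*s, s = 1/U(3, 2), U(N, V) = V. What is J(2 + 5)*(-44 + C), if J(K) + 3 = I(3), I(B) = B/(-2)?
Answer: 423/2 ≈ 211.50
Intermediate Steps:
I(B) = -B/2 (I(B) = B*(-1/2) = -B/2)
s = 1/2 ≈ 0.50000
J(K) = -9/2 (J(K) = -3 - 1/2*3 = -3 - 3/2 = -9/2)
C = -3 (C = ((4 - 2)*(-3))*(1/2) = (2*(-3))*(1/2) = -6*1/2 = -3)
J(2 + 5)*(-44 + C) = -9*(-44 - 3)/2 = -9/2*(-47) = 423/2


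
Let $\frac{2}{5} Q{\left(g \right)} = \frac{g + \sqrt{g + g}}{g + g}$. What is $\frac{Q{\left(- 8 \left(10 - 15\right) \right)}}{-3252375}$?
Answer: $- \frac{1}{2601900} - \frac{\sqrt{5}}{26019000} \approx -4.7027 \cdot 10^{-7}$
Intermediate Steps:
$Q{\left(g \right)} = \frac{5 \left(g + \sqrt{2} \sqrt{g}\right)}{4 g}$ ($Q{\left(g \right)} = \frac{5 \frac{g + \sqrt{g + g}}{g + g}}{2} = \frac{5 \frac{g + \sqrt{2 g}}{2 g}}{2} = \frac{5 \left(g + \sqrt{2} \sqrt{g}\right) \frac{1}{2 g}}{2} = \frac{5 \frac{g + \sqrt{2} \sqrt{g}}{2 g}}{2} = \frac{5 \left(g + \sqrt{2} \sqrt{g}\right)}{4 g}$)
$\frac{Q{\left(- 8 \left(10 - 15\right) \right)}}{-3252375} = \frac{\frac{5}{4} + \frac{5 \sqrt{2}}{4 \cdot 2 \sqrt{10}}}{-3252375} = \left(\frac{5}{4} + \frac{5 \sqrt{2}}{4 \cdot 2 \sqrt{10}}\right) \left(- \frac{1}{3252375}\right) = \left(\frac{5}{4} + \frac{5 \sqrt{2} \frac{\sqrt{10}}{20}}{4}\right) \left(- \frac{1}{3252375}\right) = \left(\frac{5}{4} + \frac{\sqrt{5}}{8}\right) \left(- \frac{1}{3252375}\right) = - \frac{1}{2601900} - \frac{\sqrt{5}}{26019000}$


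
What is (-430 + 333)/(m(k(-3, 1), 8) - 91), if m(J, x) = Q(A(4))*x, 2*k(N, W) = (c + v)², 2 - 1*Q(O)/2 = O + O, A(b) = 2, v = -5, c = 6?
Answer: 97/123 ≈ 0.78862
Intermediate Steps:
Q(O) = 4 - 4*O (Q(O) = 4 - 2*(O + O) = 4 - 4*O)
k(N, W) = ½ (k(N, W) = (6 - 5)²/2 = (½)*1² = (½)*1 = ½)
m(J, x) = -4*x (m(J, x) = (4 - 4*2)*x = (4 - 8)*x = -4*x)
(-430 + 333)/(m(k(-3, 1), 8) - 91) = (-430 + 333)/(-4*8 - 91) = -97/(-32 - 91) = -97/(-123) = -97*(-1/123) = 97/123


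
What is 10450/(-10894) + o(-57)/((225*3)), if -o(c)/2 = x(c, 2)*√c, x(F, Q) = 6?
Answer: -5225/5447 - 4*I*√57/225 ≈ -0.95924 - 0.13422*I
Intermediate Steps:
o(c) = -12*√c
10450/(-10894) + o(-57)/((225*3)) = 10450/(-10894) + (-12*I*√57)/((225*3)) = 10450*(-1/10894) - 12*I*√57/675 = -5225/5447 - 12*I*√57*(1/675) = -5225/5447 - 4*I*√57/225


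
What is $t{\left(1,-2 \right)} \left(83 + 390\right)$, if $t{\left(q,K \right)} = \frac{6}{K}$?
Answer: $-1419$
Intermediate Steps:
$t{\left(1,-2 \right)} \left(83 + 390\right) = \frac{6}{-2} \left(83 + 390\right) = 6 \left(- \frac{1}{2}\right) 473 = \left(-3\right) 473 = -1419$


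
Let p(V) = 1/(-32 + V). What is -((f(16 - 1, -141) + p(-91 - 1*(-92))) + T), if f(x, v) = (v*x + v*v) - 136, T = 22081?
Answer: -1231040/31 ≈ -39711.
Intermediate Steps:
f(x, v) = -136 + v² + v*x (f(x, v) = (v*x + v²) - 136 = (v² + v*x) - 136 = -136 + v² + v*x)
-((f(16 - 1, -141) + p(-91 - 1*(-92))) + T) = -(((-136 + (-141)² - 141*(16 - 1)) + 1/(-32 + (-91 - 1*(-92)))) + 22081) = -(((-136 + 19881 - 141*15) + 1/(-32 + (-91 + 92))) + 22081) = -(((-136 + 19881 - 2115) + 1/(-32 + 1)) + 22081) = -((17630 + 1/(-31)) + 22081) = -((17630 - 1/31) + 22081) = -(546529/31 + 22081) = -1*1231040/31 = -1231040/31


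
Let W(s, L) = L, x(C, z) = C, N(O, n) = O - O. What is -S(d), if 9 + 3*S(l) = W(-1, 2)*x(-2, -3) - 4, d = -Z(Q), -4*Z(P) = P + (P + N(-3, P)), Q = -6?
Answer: 17/3 ≈ 5.6667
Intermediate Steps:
N(O, n) = 0
Z(P) = -P/2 (Z(P) = -(P + (P + 0))/4 = -(P + P)/4 = -P/2)
d = -3 (d = -(-1)*(-6)/2 = -1*3 = -3)
S(l) = -17/3 (S(l) = -3 + (2*(-2) - 4)/3 = -3 + (-4 - 4)/3 = -3 + (1/3)*(-8) = -3 - 8/3 = -17/3)
-S(d) = -1*(-17/3) = 17/3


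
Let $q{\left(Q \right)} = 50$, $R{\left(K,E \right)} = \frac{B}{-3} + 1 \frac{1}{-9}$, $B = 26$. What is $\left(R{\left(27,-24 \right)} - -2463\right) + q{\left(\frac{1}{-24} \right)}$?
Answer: $\frac{22538}{9} \approx 2504.2$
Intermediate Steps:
$R{\left(K,E \right)} = - \frac{79}{9}$ ($R{\left(K,E \right)} = \frac{26}{-3} + 1 \frac{1}{-9} = 26 \left(- \frac{1}{3}\right) + 1 \left(- \frac{1}{9}\right) = - \frac{26}{3} - \frac{1}{9} = - \frac{79}{9}$)
$\left(R{\left(27,-24 \right)} - -2463\right) + q{\left(\frac{1}{-24} \right)} = \left(- \frac{79}{9} - -2463\right) + 50 = \left(- \frac{79}{9} + 2463\right) + 50 = \frac{22088}{9} + 50 = \frac{22538}{9}$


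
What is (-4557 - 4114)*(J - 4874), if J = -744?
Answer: 48713678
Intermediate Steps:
(-4557 - 4114)*(J - 4874) = (-4557 - 4114)*(-744 - 4874) = -8671*(-5618) = 48713678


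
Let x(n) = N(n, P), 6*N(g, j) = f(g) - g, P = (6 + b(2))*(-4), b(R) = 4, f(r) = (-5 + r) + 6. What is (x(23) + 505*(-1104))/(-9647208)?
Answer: 3345119/57883248 ≈ 0.057791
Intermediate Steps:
f(r) = 1 + r
P = -40 (P = (6 + 4)*(-4) = 10*(-4) = -40)
N(g, j) = ⅙ (N(g, j) = ((1 + g) - g)/6 = (⅙)*1 = ⅙)
x(n) = ⅙
(x(23) + 505*(-1104))/(-9647208) = (⅙ + 505*(-1104))/(-9647208) = (⅙ - 557520)*(-1/9647208) = -3345119/6*(-1/9647208) = 3345119/57883248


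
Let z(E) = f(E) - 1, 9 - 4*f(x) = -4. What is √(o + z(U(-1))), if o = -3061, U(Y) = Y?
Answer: I*√12235/2 ≈ 55.306*I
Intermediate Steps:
f(x) = 13/4 (f(x) = 9/4 - ¼*(-4) = 9/4 + 1 = 13/4)
z(E) = 9/4 (z(E) = 13/4 - 1 = 9/4)
√(o + z(U(-1))) = √(-3061 + 9/4) = √(-12235/4) = I*√12235/2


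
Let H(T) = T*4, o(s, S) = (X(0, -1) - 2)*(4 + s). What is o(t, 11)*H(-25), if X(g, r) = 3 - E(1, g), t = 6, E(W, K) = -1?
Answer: -2000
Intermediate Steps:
X(g, r) = 4 (X(g, r) = 3 - 1*(-1) = 3 + 1 = 4)
o(s, S) = 8 + 2*s (o(s, S) = (4 - 2)*(4 + s) = 2*(4 + s) = 8 + 2*s)
H(T) = 4*T
o(t, 11)*H(-25) = (8 + 2*6)*(4*(-25)) = (8 + 12)*(-100) = 20*(-100) = -2000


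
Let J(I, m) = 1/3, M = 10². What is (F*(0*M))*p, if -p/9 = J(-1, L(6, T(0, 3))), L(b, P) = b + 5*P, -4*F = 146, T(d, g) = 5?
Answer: 0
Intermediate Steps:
F = -73/2 (F = -¼*146 = -73/2 ≈ -36.500)
M = 100
J(I, m) = ⅓
p = -3 (p = -9*⅓ = -3)
(F*(0*M))*p = -0*100*(-3) = -73/2*0*(-3) = 0*(-3) = 0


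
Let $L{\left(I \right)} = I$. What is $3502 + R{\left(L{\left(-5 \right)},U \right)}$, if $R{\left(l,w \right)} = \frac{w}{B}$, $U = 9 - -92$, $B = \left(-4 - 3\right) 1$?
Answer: $\frac{24413}{7} \approx 3487.6$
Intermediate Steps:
$B = -7$ ($B = \left(-7\right) 1 = -7$)
$U = 101$ ($U = 9 + 92 = 101$)
$R{\left(l,w \right)} = - \frac{w}{7}$ ($R{\left(l,w \right)} = \frac{w}{-7} = w \left(- \frac{1}{7}\right) = - \frac{w}{7}$)
$3502 + R{\left(L{\left(-5 \right)},U \right)} = 3502 - \frac{101}{7} = \frac{24413}{7}$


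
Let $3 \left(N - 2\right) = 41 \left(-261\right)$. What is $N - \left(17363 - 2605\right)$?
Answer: $-18323$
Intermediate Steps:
$N = -3565$ ($N = 2 + \frac{41 \left(-261\right)}{3} = 2 + \frac{1}{3} \left(-10701\right) = 2 - 3567 = -3565$)
$N - \left(17363 - 2605\right) = -3565 - \left(17363 - 2605\right) = -3565 - 14758 = -18323$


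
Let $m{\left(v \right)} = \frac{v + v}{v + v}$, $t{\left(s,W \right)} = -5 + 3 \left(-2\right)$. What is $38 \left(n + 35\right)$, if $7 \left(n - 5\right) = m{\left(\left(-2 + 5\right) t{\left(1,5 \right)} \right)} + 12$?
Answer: $\frac{11134}{7} \approx 1590.6$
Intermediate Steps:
$t{\left(s,W \right)} = -11$ ($t{\left(s,W \right)} = -5 - 6 = -11$)
$m{\left(v \right)} = 1$ ($m{\left(v \right)} = \frac{2 v}{2 v} = 2 v \frac{1}{2 v} = 1$)
$n = \frac{48}{7}$ ($n = 5 + \frac{1 + 12}{7} = 5 + \frac{1}{7} \cdot 13 = 5 + \frac{13}{7} = \frac{48}{7} \approx 6.8571$)
$38 \left(n + 35\right) = 38 \left(\frac{48}{7} + 35\right) = 38 \cdot \frac{293}{7} = \frac{11134}{7}$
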